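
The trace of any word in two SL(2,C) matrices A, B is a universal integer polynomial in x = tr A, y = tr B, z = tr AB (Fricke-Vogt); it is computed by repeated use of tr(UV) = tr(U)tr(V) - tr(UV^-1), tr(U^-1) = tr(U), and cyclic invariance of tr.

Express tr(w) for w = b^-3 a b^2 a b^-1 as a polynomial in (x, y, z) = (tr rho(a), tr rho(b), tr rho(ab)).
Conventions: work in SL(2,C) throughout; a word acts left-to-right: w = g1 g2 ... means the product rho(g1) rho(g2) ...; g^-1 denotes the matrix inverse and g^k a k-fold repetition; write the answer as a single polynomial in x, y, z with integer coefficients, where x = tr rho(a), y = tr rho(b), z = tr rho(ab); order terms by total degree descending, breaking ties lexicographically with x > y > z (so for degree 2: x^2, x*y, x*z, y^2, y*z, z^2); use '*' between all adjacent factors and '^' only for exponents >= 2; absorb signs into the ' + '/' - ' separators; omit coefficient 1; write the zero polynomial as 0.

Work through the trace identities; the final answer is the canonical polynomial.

x*y^5*z - x^2*y^4 - y^6 - y^4*z^2 - 2*x*y^3*z + 3*x^2*y^2 + 6*y^4 + 2*y^2*z^2 - x*y*z - x^2 - 9*y^2 + 2

tr(a^2 b) = tr(a) tr(b a) - tr(b)   [square of a] = x*z - y
use: tr(a^2) = tr(a) tr(a) - tr(1)   [square of a] = x^2 - 2
tr(a b^2 a) = tr(b) tr(a^2 b) - tr(a^2)   [square of b] = x*y*z - x^2 - y^2 + 2
tr(a b a b) = tr(b a) tr(b a) - tr(1)   [split at a repeated b] = z^2 - 2
apply: tr(a b^2 a b) = tr(b) tr(a b a b) - tr(a b a)   [square of b] = y*z^2 - x*z - y
tr(b^-1 a b^2 a) = tr(a b^2 a) tr(b) - tr(a b^2 a b)   [inverse elimination on b] = x*y^2*z - x^2*y - y^3 - y*z^2 + x*z + 3*y
tr(b^-2 a b^2 a) = tr(b^-1 a b^2 a) tr(b) - tr(b^-1 a b^2 a b)   [inverse elimination on b] = x*y^3*z - x^2*y^2 - y^4 - y^2*z^2 + x^2 + 4*y^2 - 2
tr(b^-1 a b^2 a b^-2) = tr(b^-2 a b^2 a) tr(b) - tr(b^-2 a b^2 a b)   [inverse elimination on b] = x*y^4*z - x^2*y^3 - y^5 - y^3*z^2 - x*y^2*z + 2*x^2*y + 5*y^3 + y*z^2 - x*z - 5*y
apply: tr(b^-3 a b^2 a b^-1) = tr(b^-1 a b^2 a b^-2) tr(b) - tr(b^-1 a b^2 a b^-1)   [inverse elimination on b] = x*y^5*z - x^2*y^4 - y^6 - y^4*z^2 - 2*x*y^3*z + 3*x^2*y^2 + 6*y^4 + 2*y^2*z^2 - x*y*z - x^2 - 9*y^2 + 2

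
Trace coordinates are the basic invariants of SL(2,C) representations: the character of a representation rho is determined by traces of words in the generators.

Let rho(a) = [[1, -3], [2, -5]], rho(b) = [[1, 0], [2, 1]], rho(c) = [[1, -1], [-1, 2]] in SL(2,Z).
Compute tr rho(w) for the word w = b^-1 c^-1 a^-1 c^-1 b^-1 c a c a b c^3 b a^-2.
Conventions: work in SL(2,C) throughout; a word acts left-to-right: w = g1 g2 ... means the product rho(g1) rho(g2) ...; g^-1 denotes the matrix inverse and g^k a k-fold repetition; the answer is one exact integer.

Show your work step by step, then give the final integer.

-5764

rho(b^-1) = [[1, 0], [-2, 1]]
... * rho(c^-1) = [[2, 1], [1, 1]]  ->  [[2, 1], [-3, -1]]
... * rho(a^-1) = [[-5, 3], [-2, 1]]  ->  [[-12, 7], [17, -10]]
... * rho(c^-1) = [[2, 1], [1, 1]]  ->  [[-17, -5], [24, 7]]
... * rho(b^-1) = [[1, 0], [-2, 1]]  ->  [[-7, -5], [10, 7]]
... * rho(c) = [[1, -1], [-1, 2]]  ->  [[-2, -3], [3, 4]]
... * rho(a) = [[1, -3], [2, -5]]  ->  [[-8, 21], [11, -29]]
... * rho(c) = [[1, -1], [-1, 2]]  ->  [[-29, 50], [40, -69]]
... * rho(a) = [[1, -3], [2, -5]]  ->  [[71, -163], [-98, 225]]
... * rho(b) = [[1, 0], [2, 1]]  ->  [[-255, -163], [352, 225]]
... * rho(c) = [[1, -1], [-1, 2]]  ->  [[-92, -71], [127, 98]]
... * rho(c) = [[1, -1], [-1, 2]]  ->  [[-21, -50], [29, 69]]
... * rho(c) = [[1, -1], [-1, 2]]  ->  [[29, -79], [-40, 109]]
... * rho(b) = [[1, 0], [2, 1]]  ->  [[-129, -79], [178, 109]]
... * rho(a^-1) = [[-5, 3], [-2, 1]]  ->  [[803, -466], [-1108, 643]]
... * rho(a^-1) = [[-5, 3], [-2, 1]]  ->  [[-3083, 1943], [4254, -2681]]
tr = -3083 + -2681 = -5764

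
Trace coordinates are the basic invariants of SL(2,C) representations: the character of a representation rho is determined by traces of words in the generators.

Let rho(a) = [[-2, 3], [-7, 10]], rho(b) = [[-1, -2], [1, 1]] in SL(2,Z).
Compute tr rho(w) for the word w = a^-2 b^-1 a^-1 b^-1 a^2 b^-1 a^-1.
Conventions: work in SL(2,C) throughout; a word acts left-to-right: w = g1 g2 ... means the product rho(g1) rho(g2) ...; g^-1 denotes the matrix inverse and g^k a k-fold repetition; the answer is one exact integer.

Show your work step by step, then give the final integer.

-13169248

rho(a^-1) = [[10, -3], [7, -2]]
... * rho(a^-1) = [[10, -3], [7, -2]]  ->  [[79, -24], [56, -17]]
... * rho(b^-1) = [[1, 2], [-1, -1]]  ->  [[103, 182], [73, 129]]
... * rho(a^-1) = [[10, -3], [7, -2]]  ->  [[2304, -673], [1633, -477]]
... * rho(b^-1) = [[1, 2], [-1, -1]]  ->  [[2977, 5281], [2110, 3743]]
... * rho(a) = [[-2, 3], [-7, 10]]  ->  [[-42921, 61741], [-30421, 43760]]
... * rho(a) = [[-2, 3], [-7, 10]]  ->  [[-346345, 488647], [-245478, 346337]]
... * rho(b^-1) = [[1, 2], [-1, -1]]  ->  [[-834992, -1181337], [-591815, -837293]]
... * rho(a^-1) = [[10, -3], [7, -2]]  ->  [[-16619279, 4867650], [-11779201, 3450031]]
tr = -16619279 + 3450031 = -13169248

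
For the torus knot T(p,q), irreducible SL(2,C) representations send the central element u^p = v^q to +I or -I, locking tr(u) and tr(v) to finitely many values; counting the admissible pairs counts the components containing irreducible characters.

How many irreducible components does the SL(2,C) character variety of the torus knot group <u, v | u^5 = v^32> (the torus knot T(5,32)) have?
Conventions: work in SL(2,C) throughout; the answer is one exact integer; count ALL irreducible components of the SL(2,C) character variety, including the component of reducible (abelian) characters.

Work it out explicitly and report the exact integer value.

63

In the torus knot group T(5,32), u^5 = v^32 is central, so an irreducible representation sends it to +I or -I (Schur).
On an irreducible component, tr(u) is locked at 2*cos(pi*alpha/5) for some alpha in 1..4, and tr(v) at 2*cos(pi*beta/32) for some beta in 1..31.
Consistency of u^5 = (-1)^alpha I with v^32 = (-1)^beta I forces alpha = beta (mod 2).
Enumerate parity-matched pairs: 2*16 odd-odd plus 2*15 even-even gives 62.
Total: 62 irreducible-character components + 1 reducible (abelian) component = 63.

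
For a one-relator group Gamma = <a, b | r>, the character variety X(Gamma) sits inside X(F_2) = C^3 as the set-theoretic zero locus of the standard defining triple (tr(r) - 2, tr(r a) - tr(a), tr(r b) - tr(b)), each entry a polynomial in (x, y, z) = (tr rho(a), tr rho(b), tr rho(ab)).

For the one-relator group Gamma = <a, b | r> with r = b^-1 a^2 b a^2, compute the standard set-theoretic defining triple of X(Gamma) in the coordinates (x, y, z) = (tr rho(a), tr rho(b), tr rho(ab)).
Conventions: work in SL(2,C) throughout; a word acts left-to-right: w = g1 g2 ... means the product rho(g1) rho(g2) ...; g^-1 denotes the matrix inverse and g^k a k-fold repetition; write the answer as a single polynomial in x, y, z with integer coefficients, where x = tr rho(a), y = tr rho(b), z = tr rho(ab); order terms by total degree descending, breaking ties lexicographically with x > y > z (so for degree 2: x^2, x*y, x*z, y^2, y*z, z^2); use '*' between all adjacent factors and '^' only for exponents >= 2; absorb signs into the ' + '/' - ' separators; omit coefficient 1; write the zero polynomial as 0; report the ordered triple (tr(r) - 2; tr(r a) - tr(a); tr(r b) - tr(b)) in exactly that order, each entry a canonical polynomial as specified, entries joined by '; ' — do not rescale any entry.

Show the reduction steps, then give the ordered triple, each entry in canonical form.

x^3*y*z - x^2*y^2 - x^2*z^2; x^4*y*z - x^3*y^2 - x^3*z^2 - x^2*y*z + x*y^2 + x*z^2; x^3*z - x^2*y - 2*x*z

trace(a b a) = trace(a)*trace(b a) - trace(b)  (reduce the a square) = x*z - y
next, trace(b a^3) = trace(a)*trace(a b a) - trace(a b)  (reduce the a square) = x^2*z - x*y - z
trace(a^2 b a^2) = trace(a)*trace(b a^3) - trace(b a^2)  (reduce the a square) = x^3*z - x^2*y - 2*x*z + y
trace(b a b a) = trace(b a)*trace(b a) - trace(1)  (split on b) = z^2 - 2
next, trace(b a b) = trace(b)*trace(a b) - trace(a)  (reduce the b square) = y*z - x
trace(b a^2 b a) = trace(a)*trace(b a b a) - trace(b a b)  (reduce the a square) = x*z^2 - y*z - x
trace(b^2) = trace(b)*trace(b) - trace(1)  (reduce the b square) = y^2 - 2
trace(b a^2 b) = trace(a)*trace(b^2 a) - trace(b^2)  (reduce the a square) = x*y*z - x^2 - y^2 + 2
and trace(a^2 b a^2 b) = trace(a)*trace(b a^2 b a) - trace(b a^2 b)  (reduce the a square) = x^2*z^2 - 2*x*y*z + y^2 - 2
trace(b^-1 a^2 b a^2) = trace(a^2 b a^2)*trace(b) - trace(a^2 b a^2 b)  (eliminate b^-1) = x^3*y*z - x^2*y^2 - x^2*z^2 + 2
and trace(a^2 b a^3) = trace(a)*trace(a b a^3) - trace(a b a^2) = x^4*z - x^3*y - 3*x^2*z + 2*x*y + z
next, trace(b a^3 b a) = trace(a)*trace(a b a b a) - trace(a b a b) = x^2*z^2 - x*y*z - x^2 - z^2 + 2
and trace(a^2) = trace(a)*trace(a) - trace(1) = x^2 - 2
trace(a^3) = trace(a)*trace(a^2) - trace(a) = x^3 - 3*x
trace(b a^3 b) = trace(b)*trace(a^3 b) - trace(a^3) = x^2*y*z - x^3 - x*y^2 - y*z + 3*x
next, trace(a^2 b a^3 b) = trace(a)*trace(b a^3 b a) - trace(b a^3 b) = x^3*z^2 - 2*x^2*y*z + x*y^2 - x*z^2 + y*z - x
trace(b^-1 a^2 b a^3) = trace(a^2 b a^3)*trace(b) - trace(a^2 b a^3 b) = x^4*y*z - x^3*y^2 - x^3*z^2 - x^2*y*z + x*y^2 + x*z^2 + x
assemble the triple (trace(r) - 2; trace(r a) - x; trace(r b) - y)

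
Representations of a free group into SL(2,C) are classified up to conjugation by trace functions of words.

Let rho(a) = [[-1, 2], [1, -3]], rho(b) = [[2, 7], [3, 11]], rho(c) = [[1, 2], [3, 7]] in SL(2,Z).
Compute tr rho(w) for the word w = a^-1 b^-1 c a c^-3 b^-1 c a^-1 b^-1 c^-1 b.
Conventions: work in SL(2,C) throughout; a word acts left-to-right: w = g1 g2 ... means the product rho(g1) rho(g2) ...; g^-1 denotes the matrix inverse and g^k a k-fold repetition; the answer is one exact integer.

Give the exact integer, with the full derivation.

rho(a^-1) = [[-3, -2], [-1, -1]]
... * rho(b^-1) = [[11, -7], [-3, 2]]  ->  [[-27, 17], [-8, 5]]
... * rho(c) = [[1, 2], [3, 7]]  ->  [[24, 65], [7, 19]]
... * rho(a) = [[-1, 2], [1, -3]]  ->  [[41, -147], [12, -43]]
... * rho(c^-1) = [[7, -2], [-3, 1]]  ->  [[728, -229], [213, -67]]
... * rho(c^-1) = [[7, -2], [-3, 1]]  ->  [[5783, -1685], [1692, -493]]
... * rho(c^-1) = [[7, -2], [-3, 1]]  ->  [[45536, -13251], [13323, -3877]]
... * rho(b^-1) = [[11, -7], [-3, 2]]  ->  [[540649, -345254], [158184, -101015]]
... * rho(c) = [[1, 2], [3, 7]]  ->  [[-495113, -1335480], [-144861, -390737]]
... * rho(a^-1) = [[-3, -2], [-1, -1]]  ->  [[2820819, 2325706], [825320, 680459]]
... * rho(b^-1) = [[11, -7], [-3, 2]]  ->  [[24051891, -15094321], [7037143, -4416322]]
... * rho(c^-1) = [[7, -2], [-3, 1]]  ->  [[213646200, -63198103], [62508967, -18490608]]
... * rho(b) = [[2, 7], [3, 11]]  ->  [[237698091, 800344267], [69546110, 234166081]]
tr = 237698091 + 234166081 = 471864172

471864172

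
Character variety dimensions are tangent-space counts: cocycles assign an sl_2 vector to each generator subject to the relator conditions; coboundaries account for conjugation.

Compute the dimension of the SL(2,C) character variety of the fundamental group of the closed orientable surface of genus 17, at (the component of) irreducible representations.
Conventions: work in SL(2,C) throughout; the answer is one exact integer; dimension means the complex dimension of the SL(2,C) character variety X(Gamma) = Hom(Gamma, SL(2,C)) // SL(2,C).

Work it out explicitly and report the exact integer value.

pi_1 of the closed genus-17 surface has 34 generators bound by the single product-of-commutators relator.
A cocycle assigns one sl_2 vector per generator subject to the relator condition d_2(z) = 0: dim of the unconstrained space is 3*2g = 102.
At an irreducible rho, H^2 = coker(d_2) vanishes (Poincare duality: H^2 is dual to H^0 = invariants = 0), so d_2 is surjective onto sl_2 and dim Z^1 = 102 - 3 = 99.
Coboundaries contribute dim B^1 = 3 (injective at irreducible rho).
dim H^1 = 99 - 3 = 96 = dim X.

96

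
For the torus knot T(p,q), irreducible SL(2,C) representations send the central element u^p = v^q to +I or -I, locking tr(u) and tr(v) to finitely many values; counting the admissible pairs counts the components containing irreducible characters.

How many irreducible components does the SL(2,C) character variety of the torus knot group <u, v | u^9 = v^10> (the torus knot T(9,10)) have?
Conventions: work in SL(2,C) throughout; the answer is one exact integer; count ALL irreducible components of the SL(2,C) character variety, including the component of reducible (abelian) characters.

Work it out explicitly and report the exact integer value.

37

In the torus knot group T(9,10), u^9 = v^10 is central, so an irreducible representation sends it to +I or -I (Schur).
So on each irreducible component the traces are pinned: tr(u) = 2*cos(pi*alpha/9) with 1 <= alpha <= 8, tr(v) = 2*cos(pi*beta/10) with 1 <= beta <= 9.
The two central values (-1)^alpha I and (-1)^beta I must be the same matrix, so alpha and beta share a parity.
Enumerate parity-matched pairs: 4*5 odd-odd plus 4*4 even-even gives 36.
Total: 36 irreducible-character components + 1 reducible (abelian) component = 37.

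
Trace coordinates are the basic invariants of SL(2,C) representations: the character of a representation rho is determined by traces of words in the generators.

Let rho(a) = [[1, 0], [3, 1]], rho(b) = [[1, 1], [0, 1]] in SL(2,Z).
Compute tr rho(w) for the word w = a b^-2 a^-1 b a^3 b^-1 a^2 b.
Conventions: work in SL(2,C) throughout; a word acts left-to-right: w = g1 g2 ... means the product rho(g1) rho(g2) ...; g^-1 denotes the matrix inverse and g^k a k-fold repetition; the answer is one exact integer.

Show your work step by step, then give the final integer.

-949

rho(a) = [[1, 0], [3, 1]]
... * rho(b^-1) = [[1, -1], [0, 1]]  ->  [[1, -1], [3, -2]]
... * rho(b^-1) = [[1, -1], [0, 1]]  ->  [[1, -2], [3, -5]]
... * rho(a^-1) = [[1, 0], [-3, 1]]  ->  [[7, -2], [18, -5]]
... * rho(b) = [[1, 1], [0, 1]]  ->  [[7, 5], [18, 13]]
... * rho(a) = [[1, 0], [3, 1]]  ->  [[22, 5], [57, 13]]
... * rho(a) = [[1, 0], [3, 1]]  ->  [[37, 5], [96, 13]]
... * rho(a) = [[1, 0], [3, 1]]  ->  [[52, 5], [135, 13]]
... * rho(b^-1) = [[1, -1], [0, 1]]  ->  [[52, -47], [135, -122]]
... * rho(a) = [[1, 0], [3, 1]]  ->  [[-89, -47], [-231, -122]]
... * rho(a) = [[1, 0], [3, 1]]  ->  [[-230, -47], [-597, -122]]
... * rho(b) = [[1, 1], [0, 1]]  ->  [[-230, -277], [-597, -719]]
tr = -230 + -719 = -949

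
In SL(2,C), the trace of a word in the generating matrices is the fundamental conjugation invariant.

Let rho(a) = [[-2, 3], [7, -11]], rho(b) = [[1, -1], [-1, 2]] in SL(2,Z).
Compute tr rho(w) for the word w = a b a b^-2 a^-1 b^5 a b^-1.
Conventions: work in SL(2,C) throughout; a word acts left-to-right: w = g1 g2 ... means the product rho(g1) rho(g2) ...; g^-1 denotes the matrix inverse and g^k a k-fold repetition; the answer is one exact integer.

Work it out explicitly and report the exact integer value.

rho(a) = [[-2, 3], [7, -11]]
... * rho(b) = [[1, -1], [-1, 2]]  ->  [[-5, 8], [18, -29]]
... * rho(a) = [[-2, 3], [7, -11]]  ->  [[66, -103], [-239, 373]]
... * rho(b^-1) = [[2, 1], [1, 1]]  ->  [[29, -37], [-105, 134]]
... * rho(b^-1) = [[2, 1], [1, 1]]  ->  [[21, -8], [-76, 29]]
... * rho(a^-1) = [[-11, -3], [-7, -2]]  ->  [[-175, -47], [633, 170]]
... * rho(b) = [[1, -1], [-1, 2]]  ->  [[-128, 81], [463, -293]]
... * rho(b) = [[1, -1], [-1, 2]]  ->  [[-209, 290], [756, -1049]]
... * rho(b) = [[1, -1], [-1, 2]]  ->  [[-499, 789], [1805, -2854]]
... * rho(b) = [[1, -1], [-1, 2]]  ->  [[-1288, 2077], [4659, -7513]]
... * rho(b) = [[1, -1], [-1, 2]]  ->  [[-3365, 5442], [12172, -19685]]
... * rho(a) = [[-2, 3], [7, -11]]  ->  [[44824, -69957], [-162139, 253051]]
... * rho(b^-1) = [[2, 1], [1, 1]]  ->  [[19691, -25133], [-71227, 90912]]
tr = 19691 + 90912 = 110603

110603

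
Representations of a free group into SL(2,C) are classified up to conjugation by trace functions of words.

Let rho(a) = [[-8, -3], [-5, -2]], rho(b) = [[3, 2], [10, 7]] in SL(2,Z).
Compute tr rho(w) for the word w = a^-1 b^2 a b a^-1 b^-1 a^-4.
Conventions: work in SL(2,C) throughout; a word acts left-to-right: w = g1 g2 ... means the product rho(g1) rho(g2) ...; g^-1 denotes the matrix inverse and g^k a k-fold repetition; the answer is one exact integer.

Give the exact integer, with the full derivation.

rho(a^-1) = [[-2, 3], [5, -8]]
... * rho(b) = [[3, 2], [10, 7]]  ->  [[24, 17], [-65, -46]]
... * rho(b) = [[3, 2], [10, 7]]  ->  [[242, 167], [-655, -452]]
... * rho(a) = [[-8, -3], [-5, -2]]  ->  [[-2771, -1060], [7500, 2869]]
... * rho(b) = [[3, 2], [10, 7]]  ->  [[-18913, -12962], [51190, 35083]]
... * rho(a^-1) = [[-2, 3], [5, -8]]  ->  [[-26984, 46957], [73035, -127094]]
... * rho(b^-1) = [[7, -2], [-10, 3]]  ->  [[-658458, 194839], [1782185, -527352]]
... * rho(a^-1) = [[-2, 3], [5, -8]]  ->  [[2291111, -3534086], [-6201130, 9565371]]
... * rho(a^-1) = [[-2, 3], [5, -8]]  ->  [[-22252652, 35146021], [60229115, -95126358]]
... * rho(a^-1) = [[-2, 3], [5, -8]]  ->  [[220235409, -347926124], [-596090020, 941698209]]
... * rho(a^-1) = [[-2, 3], [5, -8]]  ->  [[-2180101438, 3444115219], [5900671085, -9321855732]]
tr = -2180101438 + -9321855732 = -11501957170

-11501957170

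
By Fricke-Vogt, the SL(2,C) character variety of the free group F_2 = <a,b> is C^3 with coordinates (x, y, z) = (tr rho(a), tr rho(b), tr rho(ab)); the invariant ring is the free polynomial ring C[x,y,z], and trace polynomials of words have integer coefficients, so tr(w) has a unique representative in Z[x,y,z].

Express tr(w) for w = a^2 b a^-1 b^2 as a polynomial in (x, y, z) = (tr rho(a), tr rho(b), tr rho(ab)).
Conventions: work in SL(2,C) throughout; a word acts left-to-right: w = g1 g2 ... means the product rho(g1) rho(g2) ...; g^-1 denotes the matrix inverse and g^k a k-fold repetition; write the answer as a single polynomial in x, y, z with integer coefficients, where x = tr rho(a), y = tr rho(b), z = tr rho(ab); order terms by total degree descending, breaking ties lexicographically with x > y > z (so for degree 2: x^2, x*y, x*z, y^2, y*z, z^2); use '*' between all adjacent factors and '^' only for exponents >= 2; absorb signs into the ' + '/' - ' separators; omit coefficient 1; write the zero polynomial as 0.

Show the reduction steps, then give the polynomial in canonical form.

x^2*y^2*z - x^3*y - x*y^3 - x*y*z^2 + y^2*z + 3*x*y - z

apply: tr(a^2 b) = tr(a) * tr(b a) - tr(b)  (reduce the a square) = x*z - y
tr(a^2) = tr(a) * tr(a) - tr(1)  (reduce the a square) = x^2 - 2
apply: tr(a^2 b^2) = tr(b) * tr(a^2 b) - tr(a^2)  (reduce the b square) = x*y*z - x^2 - y^2 + 2
use: tr(b^2 a^2 b) = tr(b) * tr(a^2 b^2) - tr(a^2 b)  (reduce the b square) = x*y^2*z - x^2*y - y^3 - x*z + 3*y
tr(a b a b) = tr(a b) * tr(a b) - tr(1)  (split on a) = z^2 - 2
use: tr(b a b^2 a) = tr(b) * tr(a b a b) - tr(a b a)  (reduce the b square) = y*z^2 - x*z - y
tr(a b^2) = tr(b) * tr(a b) - tr(a)  (reduce the b square) = y*z - x
use: tr(b a b^2) = tr(b) * tr(a b^2) - tr(a b)  (reduce the b square) = y^2*z - x*y - z
apply: tr(b^2 a^2 b a) = tr(a) * tr(b a b^2 a) - tr(b a b^2)  (reduce the a square) = x*y*z^2 - x^2*z - y^2*z + z
apply: tr(a^2 b a^-1 b^2) = tr(b^2 a^2 b) * tr(a) - tr(b^2 a^2 b a)  (eliminate a^-1) = x^2*y^2*z - x^3*y - x*y^3 - x*y*z^2 + y^2*z + 3*x*y - z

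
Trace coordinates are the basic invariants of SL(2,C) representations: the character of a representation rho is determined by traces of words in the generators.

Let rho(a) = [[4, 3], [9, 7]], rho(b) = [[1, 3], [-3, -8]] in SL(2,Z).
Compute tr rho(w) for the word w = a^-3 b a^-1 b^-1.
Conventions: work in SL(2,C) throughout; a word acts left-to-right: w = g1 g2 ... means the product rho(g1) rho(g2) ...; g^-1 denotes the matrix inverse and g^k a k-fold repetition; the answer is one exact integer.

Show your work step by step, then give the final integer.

rho(a^-1) = [[7, -3], [-9, 4]]
... * rho(a^-1) = [[7, -3], [-9, 4]]  ->  [[76, -33], [-99, 43]]
... * rho(a^-1) = [[7, -3], [-9, 4]]  ->  [[829, -360], [-1080, 469]]
... * rho(b) = [[1, 3], [-3, -8]]  ->  [[1909, 5367], [-2487, -6992]]
... * rho(a^-1) = [[7, -3], [-9, 4]]  ->  [[-34940, 15741], [45519, -20507]]
... * rho(b^-1) = [[-8, -3], [3, 1]]  ->  [[326743, 120561], [-425673, -157064]]
tr = 326743 + -157064 = 169679

169679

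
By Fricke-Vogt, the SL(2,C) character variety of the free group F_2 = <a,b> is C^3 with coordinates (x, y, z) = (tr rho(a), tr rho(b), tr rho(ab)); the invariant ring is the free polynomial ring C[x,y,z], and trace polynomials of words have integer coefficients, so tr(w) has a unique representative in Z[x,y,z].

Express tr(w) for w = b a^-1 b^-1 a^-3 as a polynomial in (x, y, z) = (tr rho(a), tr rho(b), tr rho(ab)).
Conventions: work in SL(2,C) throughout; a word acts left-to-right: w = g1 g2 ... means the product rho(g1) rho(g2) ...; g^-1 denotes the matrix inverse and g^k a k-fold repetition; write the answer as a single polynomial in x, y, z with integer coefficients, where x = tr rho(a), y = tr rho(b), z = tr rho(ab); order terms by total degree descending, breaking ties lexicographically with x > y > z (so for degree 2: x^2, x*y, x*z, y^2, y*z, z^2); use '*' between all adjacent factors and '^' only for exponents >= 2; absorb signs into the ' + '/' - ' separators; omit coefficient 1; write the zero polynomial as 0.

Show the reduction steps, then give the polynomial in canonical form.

reduce: trace(a^-1 b) = trace(b)*trace(a) - trace(b a)   [inverse elimination on a] = x*y - z
so trace(a^-1 b a^-1) = trace(a^-1 b)*trace(a) - trace(a^-1 b a)   [inverse elimination on a] = x^2*y - x*z - y
reduce: trace(a^-2 b a^-1) = trace(a^-1 b a^-1)*trace(a) - trace(a^-1 b)   [inverse elimination on a] = x^3*y - x^2*z - 2*x*y + z
reduce: trace(b^2) = trace(b)*trace(b) - trace(1)   [square of b] = y^2 - 2
trace(b^2 a) = trace(b)*trace(a b) - trace(a)   [square of b] = y*z - x
trace(b a^-1 b) = trace(b^2)*trace(a) - trace(b^2 a)   [inverse elimination on a] = x*y^2 - y*z - x
so trace(b a b a) = trace(b a)*trace(b a) - trace(1)   [split at a repeated b] = z^2 - 2
trace(b a^-1 b a) = trace(b a b)*trace(a) - trace(b a b a)   [inverse elimination on a] = x*y*z - x^2 - z^2 + 2
trace(b a^-1 b a^-1) = trace(b a^-1 b)*trace(a) - trace(b a^-1 b a)   [inverse elimination on a] = x^2*y^2 - 2*x*y*z + z^2 - 2
trace(a^-2 b a^-1 b) = trace(b a^-1 b a^-1)*trace(a) - trace(b a^-1 b)   [inverse elimination on a] = x^3*y^2 - 2*x^2*y*z - x*y^2 + x*z^2 + y*z - x
reduce: trace(a^-2 b a^-1 b^-1) = trace(a^-2 b a^-1)*trace(b) - trace(a^-2 b a^-1 b)   [inverse elimination on b] = x^2*y*z - x*y^2 - x*z^2 + x
trace(a^-1 b a^-1 b^-1) = trace(a^-1 b a^-1)*trace(b) - trace(a^-1 b a^-1 b)   [inverse elimination on b] = x*y*z - y^2 - z^2 + 2
trace(b a^-1 b^-1 a^-3) = trace(a^-2 b a^-1 b^-1)*trace(a) - trace(a^-2 b a^-1 b^-1 a)   [inverse elimination on a] = x^3*y*z - x^2*y^2 - x^2*z^2 - x*y*z + x^2 + y^2 + z^2 - 2

x^3*y*z - x^2*y^2 - x^2*z^2 - x*y*z + x^2 + y^2 + z^2 - 2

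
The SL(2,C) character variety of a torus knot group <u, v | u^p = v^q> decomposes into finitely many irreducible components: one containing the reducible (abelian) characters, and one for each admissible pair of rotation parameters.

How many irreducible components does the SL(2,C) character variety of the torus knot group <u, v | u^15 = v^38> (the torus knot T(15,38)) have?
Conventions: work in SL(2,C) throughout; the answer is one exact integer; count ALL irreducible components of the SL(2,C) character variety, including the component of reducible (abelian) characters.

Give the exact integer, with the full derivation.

260

In the torus knot group T(15,38), u^15 = v^38 is central, so an irreducible representation sends it to +I or -I (Schur).
So on each irreducible component the traces are pinned: tr(u) = 2*cos(pi*alpha/15) with 1 <= alpha <= 14, tr(v) = 2*cos(pi*beta/38) with 1 <= beta <= 37.
u^15 = (-1)^alpha I and v^38 = (-1)^beta I must agree, so alpha and beta have equal parity.
count pairs: odd alpha (7 choices) x odd beta (19), plus even alpha (7) x even beta (18): 7*19 + 7*18 = 259.
components with irreducible characters: 259; plus the single component of reducible (abelian) characters: total 260.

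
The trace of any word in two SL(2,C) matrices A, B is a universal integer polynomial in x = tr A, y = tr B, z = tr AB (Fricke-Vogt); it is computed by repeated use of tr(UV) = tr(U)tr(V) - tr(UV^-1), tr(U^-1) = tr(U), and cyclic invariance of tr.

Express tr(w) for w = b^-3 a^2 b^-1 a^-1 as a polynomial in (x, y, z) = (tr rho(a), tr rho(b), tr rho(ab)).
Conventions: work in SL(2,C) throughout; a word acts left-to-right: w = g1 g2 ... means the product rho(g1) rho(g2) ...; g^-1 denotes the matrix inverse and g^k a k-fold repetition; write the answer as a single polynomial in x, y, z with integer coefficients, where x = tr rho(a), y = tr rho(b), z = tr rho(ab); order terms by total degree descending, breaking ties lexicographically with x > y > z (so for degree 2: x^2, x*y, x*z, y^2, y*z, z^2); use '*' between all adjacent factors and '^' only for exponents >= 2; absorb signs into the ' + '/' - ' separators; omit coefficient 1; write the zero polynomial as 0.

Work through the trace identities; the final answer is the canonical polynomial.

next, trace(a^2) = trace(a) trace(a) - trace(1)  (reduce the a square) = x^2 - 2
next, trace(a^2 b) = trace(a) trace(b a) - trace(b)  (reduce the a square) = x*z - y
trace(b^-1 a^2) = trace(a^2) trace(b) - trace(a^2 b)  (eliminate b^-1) = x^2*y - x*z - y
trace(b^-2 a^2) = trace(b^-1 a^2) trace(b) - trace(b^-1 a^2 b)  (eliminate b^-1) = x^2*y^2 - x*y*z - x^2 - y^2 + 2
and trace(a^2 b^-3) = trace(b^-2 a^2) trace(b) - trace(b^-2 a^2 b)  (eliminate b^-1) = x^2*y^3 - x*y^2*z - 2*x^2*y - y^3 + x*z + 3*y
and trace(b^-3 a^2 b^-1) = trace(a^2 b^-3) trace(b) - trace(a^2 b^-2)  (eliminate b^-1) = x^2*y^4 - x*y^3*z - 3*x^2*y^2 - y^4 + 2*x*y*z + x^2 + 4*y^2 - 2
next, trace(a^3) = trace(a) trace(a^2) - trace(a)  (reduce the a square) = x^3 - 3*x
trace(a^3 b) = trace(a) trace(a b a) - trace(a b)  (reduce the a square) = x^2*z - x*y - z
trace(a b^-1 a^2) = trace(a^3) trace(b) - trace(a^3 b)  (eliminate b^-1) = x^3*y - x^2*z - 2*x*y + z
trace(b a b a) = trace(a b) trace(a b) - trace(1)  (split on a) = z^2 - 2
next, trace(b a b) = trace(b) trace(a b) - trace(a)  (reduce the b square) = y*z - x
trace(a^2 b a b) = trace(a) trace(b a b a) - trace(b a b)  (reduce the a square) = x*z^2 - y*z - x
trace(a b^-1 a^2 b) = trace(a^2 b a) trace(b) - trace(a^2 b a b)  (eliminate b^-1) = x^2*y*z - x*y^2 - x*z^2 + x
trace(a^2 b^-1 a b^-1) = trace(a b^-1 a^2) trace(b) - trace(a b^-1 a^2 b)  (eliminate b^-1) = x^3*y^2 - 2*x^2*y*z - x*y^2 + x*z^2 + y*z - x
trace(a^2 b^-1 a b^-2) = trace(a^2 b^-1 a b^-1) trace(b) - trace(a^2 b^-1 a)  (eliminate b^-1) = x^3*y^3 - 2*x^2*y^2*z - x^3*y - x*y^3 + x*y*z^2 + x^2*z + y^2*z + x*y - z
and trace(b^-3 a^2 b^-1 a) = trace(a^2 b^-1 a b^-2) trace(b) - trace(a^2 b^-1 a b^-1)  (eliminate b^-1) = x^3*y^4 - 2*x^2*y^3*z - 2*x^3*y^2 - x*y^4 + x*y^2*z^2 + 3*x^2*y*z + y^3*z + 2*x*y^2 - x*z^2 - 2*y*z + x
trace(b^-3 a^2 b^-1 a^-1) = trace(b^-3 a^2 b^-1) trace(a) - trace(b^-3 a^2 b^-1 a)  (eliminate a^-1) = x^2*y^3*z - x^3*y^2 - x*y^2*z^2 - x^2*y*z - y^3*z + x^3 + 2*x*y^2 + x*z^2 + 2*y*z - 3*x

x^2*y^3*z - x^3*y^2 - x*y^2*z^2 - x^2*y*z - y^3*z + x^3 + 2*x*y^2 + x*z^2 + 2*y*z - 3*x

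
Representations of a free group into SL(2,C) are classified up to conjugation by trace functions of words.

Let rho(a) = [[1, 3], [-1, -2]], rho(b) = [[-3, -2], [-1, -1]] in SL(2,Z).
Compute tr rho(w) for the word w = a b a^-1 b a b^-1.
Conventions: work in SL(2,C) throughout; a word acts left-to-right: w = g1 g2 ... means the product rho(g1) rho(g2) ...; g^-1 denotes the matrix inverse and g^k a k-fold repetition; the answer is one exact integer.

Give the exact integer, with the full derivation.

rho(a) = [[1, 3], [-1, -2]]
... * rho(b) = [[-3, -2], [-1, -1]]  ->  [[-6, -5], [5, 4]]
... * rho(a^-1) = [[-2, -3], [1, 1]]  ->  [[7, 13], [-6, -11]]
... * rho(b) = [[-3, -2], [-1, -1]]  ->  [[-34, -27], [29, 23]]
... * rho(a) = [[1, 3], [-1, -2]]  ->  [[-7, -48], [6, 41]]
... * rho(b^-1) = [[-1, 2], [1, -3]]  ->  [[-41, 130], [35, -111]]
tr = -41 + -111 = -152

-152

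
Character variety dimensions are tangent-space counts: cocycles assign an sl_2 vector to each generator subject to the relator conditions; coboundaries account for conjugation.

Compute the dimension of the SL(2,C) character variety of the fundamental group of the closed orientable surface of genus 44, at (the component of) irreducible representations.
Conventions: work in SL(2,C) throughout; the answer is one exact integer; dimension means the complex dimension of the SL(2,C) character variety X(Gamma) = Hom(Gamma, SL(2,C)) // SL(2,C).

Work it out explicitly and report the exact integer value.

The genus-44 surface group: 2g = 88 generators, one relator prod [a_i, b_i].
Before the relator condition, cocycle space has dim 3*88 = 264.
d_2 is surjective at irreducible rho (its cokernel H^2 is dual to H^0 = 0), so dim Z^1 = 264 - 3 = 261.
dim B^1 = 3 (coboundaries, injective at irreducible rho).
Hence dim X = 261 - 3 = 258.

258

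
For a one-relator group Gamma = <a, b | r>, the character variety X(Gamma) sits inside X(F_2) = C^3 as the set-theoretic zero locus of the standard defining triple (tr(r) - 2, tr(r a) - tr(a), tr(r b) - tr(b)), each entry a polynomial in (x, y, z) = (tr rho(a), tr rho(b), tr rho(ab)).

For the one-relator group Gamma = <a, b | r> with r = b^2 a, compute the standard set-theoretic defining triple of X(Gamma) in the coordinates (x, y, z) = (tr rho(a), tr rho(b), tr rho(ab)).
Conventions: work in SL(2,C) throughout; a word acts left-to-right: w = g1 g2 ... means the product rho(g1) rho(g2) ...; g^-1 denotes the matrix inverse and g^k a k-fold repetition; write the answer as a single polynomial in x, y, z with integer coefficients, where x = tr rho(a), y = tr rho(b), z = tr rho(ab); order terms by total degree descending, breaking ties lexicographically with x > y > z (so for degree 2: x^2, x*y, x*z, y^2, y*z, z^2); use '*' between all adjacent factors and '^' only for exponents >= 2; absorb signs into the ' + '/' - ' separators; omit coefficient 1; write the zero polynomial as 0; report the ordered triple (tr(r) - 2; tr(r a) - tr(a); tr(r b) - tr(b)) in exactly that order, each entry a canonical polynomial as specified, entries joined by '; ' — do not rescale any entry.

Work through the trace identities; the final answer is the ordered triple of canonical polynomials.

y*z - x - 2; x*y*z - x^2 - y^2 - x + 2; y^2*z - x*y - y - z

so trace(b^2 a) = trace(b) trace(a b) - trace(a)   [square of b] = y*z - x
so trace(b^2) = trace(b) trace(b) - trace(1)  (reduce the b square) = y^2 - 2
reduce: trace(b^2 a^2) = trace(a) trace(b^2 a) - trace(b^2)  (reduce the a square) = x*y*z - x^2 - y^2 + 2
trace(b^2 a b) = trace(b) trace(b a b) - trace(b a) = y^2*z - x*y - z
assemble the triple (trace(r) - 2; trace(r a) - x; trace(r b) - y)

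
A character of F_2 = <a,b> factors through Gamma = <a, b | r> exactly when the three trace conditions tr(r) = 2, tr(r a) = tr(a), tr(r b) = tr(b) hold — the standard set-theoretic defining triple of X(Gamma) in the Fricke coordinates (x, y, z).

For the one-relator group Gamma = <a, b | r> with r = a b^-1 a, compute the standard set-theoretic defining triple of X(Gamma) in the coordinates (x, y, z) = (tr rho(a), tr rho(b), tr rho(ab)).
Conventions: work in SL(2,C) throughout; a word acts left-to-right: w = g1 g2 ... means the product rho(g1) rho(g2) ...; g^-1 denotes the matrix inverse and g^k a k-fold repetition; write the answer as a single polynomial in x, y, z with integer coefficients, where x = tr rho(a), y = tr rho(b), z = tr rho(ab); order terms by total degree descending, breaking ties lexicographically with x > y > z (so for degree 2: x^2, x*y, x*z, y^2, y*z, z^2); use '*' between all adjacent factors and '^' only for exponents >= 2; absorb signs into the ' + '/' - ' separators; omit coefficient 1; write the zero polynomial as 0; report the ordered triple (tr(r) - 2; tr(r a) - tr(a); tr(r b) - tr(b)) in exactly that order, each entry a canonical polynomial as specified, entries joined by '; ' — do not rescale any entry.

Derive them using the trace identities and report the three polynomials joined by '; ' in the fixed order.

tr(a^2) = tr(a) tr(a) - tr(1)   [square of a] = x^2 - 2
next, tr(a^2 b) = tr(a) tr(b a) - tr(b)   [square of a] = x*z - y
next, tr(a b^-1 a) = tr(a^2) tr(b) - tr(a^2 b)   [inverse elimination on b] = x^2*y - x*z - y
tr(a^3) = tr(a) tr(a^2) - tr(a)  (reduce the a square) = x^3 - 3*x
and tr(a^3 b) = tr(a) tr(a b a) - tr(a b)  (reduce the a square) = x^2*z - x*y - z
tr(a b^-1 a^2) = tr(a^3) tr(b) - tr(a^3 b)  (eliminate b^-1) = x^3*y - x^2*z - 2*x*y + z
tr(a b a b) = tr(a b) tr(a b) - tr(1)   [split at repeated a] = z^2 - 2
tr(a b^-1 a b) = tr(a b a) tr(b) - tr(a b a b) = x*y*z - y^2 - z^2 + 2
assemble the triple (tr(r) - 2; tr(r a) - x; tr(r b) - y)

x^2*y - x*z - y - 2; x^3*y - x^2*z - 2*x*y - x + z; x*y*z - y^2 - z^2 - y + 2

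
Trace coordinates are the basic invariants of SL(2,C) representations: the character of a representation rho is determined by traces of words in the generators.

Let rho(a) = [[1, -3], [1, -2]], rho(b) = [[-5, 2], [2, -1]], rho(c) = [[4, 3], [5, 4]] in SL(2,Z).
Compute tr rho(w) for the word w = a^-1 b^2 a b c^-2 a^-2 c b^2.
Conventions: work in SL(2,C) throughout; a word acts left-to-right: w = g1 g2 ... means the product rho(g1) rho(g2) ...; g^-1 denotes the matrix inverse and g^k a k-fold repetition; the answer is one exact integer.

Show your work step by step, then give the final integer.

-3394586

rho(a^-1) = [[-2, 3], [-1, 1]]
... * rho(b) = [[-5, 2], [2, -1]]  ->  [[16, -7], [7, -3]]
... * rho(b) = [[-5, 2], [2, -1]]  ->  [[-94, 39], [-41, 17]]
... * rho(a) = [[1, -3], [1, -2]]  ->  [[-55, 204], [-24, 89]]
... * rho(b) = [[-5, 2], [2, -1]]  ->  [[683, -314], [298, -137]]
... * rho(c^-1) = [[4, -3], [-5, 4]]  ->  [[4302, -3305], [1877, -1442]]
... * rho(c^-1) = [[4, -3], [-5, 4]]  ->  [[33733, -26126], [14718, -11399]]
... * rho(a^-1) = [[-2, 3], [-1, 1]]  ->  [[-41340, 75073], [-18037, 32755]]
... * rho(a^-1) = [[-2, 3], [-1, 1]]  ->  [[7607, -48947], [3319, -21356]]
... * rho(c) = [[4, 3], [5, 4]]  ->  [[-214307, -172967], [-93504, -75467]]
... * rho(b) = [[-5, 2], [2, -1]]  ->  [[725601, -255647], [316586, -111541]]
... * rho(b) = [[-5, 2], [2, -1]]  ->  [[-4139299, 1706849], [-1806012, 744713]]
tr = -4139299 + 744713 = -3394586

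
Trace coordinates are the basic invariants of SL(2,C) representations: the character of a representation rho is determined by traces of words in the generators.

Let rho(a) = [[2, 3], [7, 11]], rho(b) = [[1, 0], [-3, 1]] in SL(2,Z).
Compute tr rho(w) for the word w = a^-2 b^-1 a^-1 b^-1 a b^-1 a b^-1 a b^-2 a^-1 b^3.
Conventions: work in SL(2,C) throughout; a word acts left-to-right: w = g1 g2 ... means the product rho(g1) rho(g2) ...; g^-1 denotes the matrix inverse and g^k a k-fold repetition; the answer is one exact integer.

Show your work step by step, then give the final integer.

rho(a^-1) = [[11, -3], [-7, 2]]
... * rho(a^-1) = [[11, -3], [-7, 2]]  ->  [[142, -39], [-91, 25]]
... * rho(b^-1) = [[1, 0], [3, 1]]  ->  [[25, -39], [-16, 25]]
... * rho(a^-1) = [[11, -3], [-7, 2]]  ->  [[548, -153], [-351, 98]]
... * rho(b^-1) = [[1, 0], [3, 1]]  ->  [[89, -153], [-57, 98]]
... * rho(a) = [[2, 3], [7, 11]]  ->  [[-893, -1416], [572, 907]]
... * rho(b^-1) = [[1, 0], [3, 1]]  ->  [[-5141, -1416], [3293, 907]]
... * rho(a) = [[2, 3], [7, 11]]  ->  [[-20194, -30999], [12935, 19856]]
... * rho(b^-1) = [[1, 0], [3, 1]]  ->  [[-113191, -30999], [72503, 19856]]
... * rho(a) = [[2, 3], [7, 11]]  ->  [[-443375, -680562], [283998, 435925]]
... * rho(b^-1) = [[1, 0], [3, 1]]  ->  [[-2485061, -680562], [1591773, 435925]]
... * rho(b^-1) = [[1, 0], [3, 1]]  ->  [[-4526747, -680562], [2899548, 435925]]
... * rho(a^-1) = [[11, -3], [-7, 2]]  ->  [[-45030283, 12219117], [28843553, -7826794]]
... * rho(b) = [[1, 0], [-3, 1]]  ->  [[-81687634, 12219117], [52323935, -7826794]]
... * rho(b) = [[1, 0], [-3, 1]]  ->  [[-118344985, 12219117], [75804317, -7826794]]
... * rho(b) = [[1, 0], [-3, 1]]  ->  [[-155002336, 12219117], [99284699, -7826794]]
tr = -155002336 + -7826794 = -162829130

-162829130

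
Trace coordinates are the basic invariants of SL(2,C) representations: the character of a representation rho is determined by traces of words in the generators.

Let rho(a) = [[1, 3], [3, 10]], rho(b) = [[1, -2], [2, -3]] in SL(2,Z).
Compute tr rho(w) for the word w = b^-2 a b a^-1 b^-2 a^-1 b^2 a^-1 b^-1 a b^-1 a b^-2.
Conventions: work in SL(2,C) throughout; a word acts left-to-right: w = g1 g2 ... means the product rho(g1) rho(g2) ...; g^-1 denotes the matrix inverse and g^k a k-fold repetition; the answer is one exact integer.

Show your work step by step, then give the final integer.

161723302

rho(b^-1) = [[-3, 2], [-2, 1]]
... * rho(b^-1) = [[-3, 2], [-2, 1]]  ->  [[5, -4], [4, -3]]
... * rho(a) = [[1, 3], [3, 10]]  ->  [[-7, -25], [-5, -18]]
... * rho(b) = [[1, -2], [2, -3]]  ->  [[-57, 89], [-41, 64]]
... * rho(a^-1) = [[10, -3], [-3, 1]]  ->  [[-837, 260], [-602, 187]]
... * rho(b^-1) = [[-3, 2], [-2, 1]]  ->  [[1991, -1414], [1432, -1017]]
... * rho(b^-1) = [[-3, 2], [-2, 1]]  ->  [[-3145, 2568], [-2262, 1847]]
... * rho(a^-1) = [[10, -3], [-3, 1]]  ->  [[-39154, 12003], [-28161, 8633]]
... * rho(b) = [[1, -2], [2, -3]]  ->  [[-15148, 42299], [-10895, 30423]]
... * rho(b) = [[1, -2], [2, -3]]  ->  [[69450, -96601], [49951, -69479]]
... * rho(a^-1) = [[10, -3], [-3, 1]]  ->  [[984303, -304951], [707947, -219332]]
... * rho(b^-1) = [[-3, 2], [-2, 1]]  ->  [[-2343007, 1663655], [-1685177, 1196562]]
... * rho(a) = [[1, 3], [3, 10]]  ->  [[2647958, 9607529], [1904509, 6910089]]
... * rho(b^-1) = [[-3, 2], [-2, 1]]  ->  [[-27158932, 14903445], [-19533705, 10719107]]
... * rho(a) = [[1, 3], [3, 10]]  ->  [[17551403, 67557654], [12623616, 48589955]]
... * rho(b^-1) = [[-3, 2], [-2, 1]]  ->  [[-187769517, 102660460], [-135050758, 73837187]]
... * rho(b^-1) = [[-3, 2], [-2, 1]]  ->  [[357987631, -272878574], [257477900, -196264329]]
tr = 357987631 + -196264329 = 161723302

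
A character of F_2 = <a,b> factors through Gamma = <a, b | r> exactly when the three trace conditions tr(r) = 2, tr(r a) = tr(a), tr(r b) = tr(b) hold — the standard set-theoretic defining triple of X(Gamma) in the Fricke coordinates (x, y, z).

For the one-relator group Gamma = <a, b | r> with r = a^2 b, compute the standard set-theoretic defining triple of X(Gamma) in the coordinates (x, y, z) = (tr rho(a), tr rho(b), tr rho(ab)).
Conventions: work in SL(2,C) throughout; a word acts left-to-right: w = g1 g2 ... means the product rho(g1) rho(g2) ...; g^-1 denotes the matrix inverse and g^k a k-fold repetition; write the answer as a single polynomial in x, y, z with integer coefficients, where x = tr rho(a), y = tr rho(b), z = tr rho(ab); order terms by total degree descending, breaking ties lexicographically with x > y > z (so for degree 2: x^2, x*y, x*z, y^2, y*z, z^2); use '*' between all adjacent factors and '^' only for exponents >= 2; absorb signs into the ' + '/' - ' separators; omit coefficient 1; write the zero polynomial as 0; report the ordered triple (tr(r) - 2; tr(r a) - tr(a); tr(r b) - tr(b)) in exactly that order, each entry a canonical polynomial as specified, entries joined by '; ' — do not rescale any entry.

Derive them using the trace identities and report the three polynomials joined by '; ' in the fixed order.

trace(a^2 b) = trace(a) * trace(b a) - trace(b) = x*z - y
trace(a^2 b a) = trace(a) * trace(b a^2) - trace(b a) = x^2*z - x*y - z
trace(b^2 a) = trace(b) * trace(a b) - trace(a)  (reduce the b square) = y*z - x
trace(b^2) = trace(b) * trace(b) - trace(1)  (reduce the b square) = y^2 - 2
trace(a^2 b^2) = trace(a) * trace(b^2 a) - trace(b^2)  (reduce the a square) = x*y*z - x^2 - y^2 + 2
assemble the triple (trace(r) - 2; trace(r a) - x; trace(r b) - y)

x*z - y - 2; x^2*z - x*y - x - z; x*y*z - x^2 - y^2 - y + 2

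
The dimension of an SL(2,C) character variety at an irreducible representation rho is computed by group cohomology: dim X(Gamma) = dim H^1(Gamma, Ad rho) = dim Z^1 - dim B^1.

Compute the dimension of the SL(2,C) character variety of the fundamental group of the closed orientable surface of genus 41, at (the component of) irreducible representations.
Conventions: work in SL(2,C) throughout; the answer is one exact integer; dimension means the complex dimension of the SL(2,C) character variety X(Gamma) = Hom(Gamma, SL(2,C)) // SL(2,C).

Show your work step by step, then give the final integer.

240

pi_1 of the closed genus-41 surface has 82 generators bound by the single product-of-commutators relator.
A cocycle assigns one sl_2 vector per generator subject to the relator condition d_2(z) = 0: dim of the unconstrained space is 3*2g = 246.
H^2 = coker(d_2) is dual to H^0 = 0 at irreducible rho (Poincare duality), so d_2 is onto: dim Z^1 = 243.
As always at irreducible rho, dim B^1 = 3.
dim X = dim H^1 = 243 - 3 = 240.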